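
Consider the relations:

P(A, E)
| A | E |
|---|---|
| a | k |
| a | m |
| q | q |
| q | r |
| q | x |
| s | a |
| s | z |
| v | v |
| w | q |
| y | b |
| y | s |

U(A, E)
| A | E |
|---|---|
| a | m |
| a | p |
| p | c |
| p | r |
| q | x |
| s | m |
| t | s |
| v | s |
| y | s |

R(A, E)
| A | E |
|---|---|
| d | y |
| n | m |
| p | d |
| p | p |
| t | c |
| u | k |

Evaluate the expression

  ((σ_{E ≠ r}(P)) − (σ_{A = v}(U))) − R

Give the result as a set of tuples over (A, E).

Apply σ_{E ≠ r}; surviving tuples: {(a, k), (a, m), (q, q), (q, x), (s, a), (s, z), (v, v), (w, q), (y, b), (y, s)}
Apply σ_{A = v}; surviving tuples: {(v, s)}
Difference: {(a, k), (a, m), (q, q), (q, x), (s, a), (s, z), (v, v), (w, q), (y, b), (y, s)} with {(v, s)} → {(a, k), (a, m), (q, q), (q, x), (s, a), (s, z), (v, v), (w, q), (y, b), (y, s)}
Difference: {(a, k), (a, m), (q, q), (q, x), (s, a), (s, z), (v, v), (w, q), (y, b), (y, s)} with {(d, y), (n, m), (p, d), (p, p), (t, c), (u, k)} → {(a, k), (a, m), (q, q), (q, x), (s, a), (s, z), (v, v), (w, q), (y, b), (y, s)}

{(a, k), (a, m), (q, q), (q, x), (s, a), (s, z), (v, v), (w, q), (y, b), (y, s)}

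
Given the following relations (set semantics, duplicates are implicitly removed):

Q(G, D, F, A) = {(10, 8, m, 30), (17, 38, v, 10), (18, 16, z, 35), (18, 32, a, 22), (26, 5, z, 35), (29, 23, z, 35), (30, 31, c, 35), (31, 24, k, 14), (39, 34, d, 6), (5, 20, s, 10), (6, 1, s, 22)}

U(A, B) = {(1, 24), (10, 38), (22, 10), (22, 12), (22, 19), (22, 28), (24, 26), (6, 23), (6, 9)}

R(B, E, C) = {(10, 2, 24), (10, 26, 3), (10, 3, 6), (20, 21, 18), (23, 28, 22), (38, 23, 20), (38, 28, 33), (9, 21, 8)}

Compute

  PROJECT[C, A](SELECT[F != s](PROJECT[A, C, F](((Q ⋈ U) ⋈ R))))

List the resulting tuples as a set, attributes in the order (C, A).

Natural join on A: {(17, 38, v, 10, 38), (18, 32, a, 22, 10), (18, 32, a, 22, 12), (18, 32, a, 22, 19), (18, 32, a, 22, 28), (39, 34, d, 6, 23), (39, 34, d, 6, 9), (5, 20, s, 10, 38), (6, 1, s, 22, 10), (6, 1, s, 22, 12), (6, 1, s, 22, 19), (6, 1, s, 22, 28)}
Natural join on B: {(17, 38, v, 10, 38, 23, 20), (17, 38, v, 10, 38, 28, 33), (18, 32, a, 22, 10, 2, 24), (18, 32, a, 22, 10, 26, 3), (18, 32, a, 22, 10, 3, 6), (39, 34, d, 6, 23, 28, 22), (39, 34, d, 6, 9, 21, 8), (5, 20, s, 10, 38, 23, 20), (5, 20, s, 10, 38, 28, 33), (6, 1, s, 22, 10, 2, 24), (6, 1, s, 22, 10, 26, 3), (6, 1, s, 22, 10, 3, 6)}
π[A, C, F]: project onto (A, C, F) → {(10, 20, s), (10, 20, v), (10, 33, s), (10, 33, v), (22, 24, a), (22, 24, s), (22, 3, a), (22, 3, s), (22, 6, a), (22, 6, s), (6, 22, d), (6, 8, d)}
Filtering on F != s leaves {(10, 20, v), (10, 33, v), (22, 24, a), (22, 3, a), (22, 6, a), (6, 22, d), (6, 8, d)}.
π[C, A]: project onto (C, A) → {(20, 10), (22, 6), (24, 22), (3, 22), (33, 10), (6, 22), (8, 6)}

{(20, 10), (22, 6), (24, 22), (3, 22), (33, 10), (6, 22), (8, 6)}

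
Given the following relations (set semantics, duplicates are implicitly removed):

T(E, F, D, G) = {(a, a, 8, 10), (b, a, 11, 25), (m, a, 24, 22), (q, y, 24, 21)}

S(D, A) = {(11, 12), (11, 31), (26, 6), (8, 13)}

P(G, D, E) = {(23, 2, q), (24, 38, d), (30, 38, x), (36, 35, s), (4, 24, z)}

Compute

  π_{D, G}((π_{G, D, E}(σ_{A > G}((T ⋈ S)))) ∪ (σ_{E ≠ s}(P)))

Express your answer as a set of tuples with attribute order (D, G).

{(11, 25), (2, 23), (24, 4), (38, 24), (38, 30), (8, 10)}

Joining T and S on D yields {(a, a, 8, 10, 13), (b, a, 11, 25, 12), (b, a, 11, 25, 31)}.
σ[A > G]: keep tuples satisfying A > G → {(a, a, 8, 10, 13), (b, a, 11, 25, 31)}
π_{G, D, E} gives {(10, 8, a), (25, 11, b)}.
σ[E ≠ s]: keep tuples satisfying E ≠ s → {(23, 2, q), (24, 38, d), (30, 38, x), (4, 24, z)}
Union: {(10, 8, a), (25, 11, b)} with {(23, 2, q), (24, 38, d), (30, 38, x), (4, 24, z)} → {(10, 8, a), (23, 2, q), (24, 38, d), (25, 11, b), (30, 38, x), (4, 24, z)}
π_{D, G} gives {(11, 25), (2, 23), (24, 4), (38, 24), (38, 30), (8, 10)}.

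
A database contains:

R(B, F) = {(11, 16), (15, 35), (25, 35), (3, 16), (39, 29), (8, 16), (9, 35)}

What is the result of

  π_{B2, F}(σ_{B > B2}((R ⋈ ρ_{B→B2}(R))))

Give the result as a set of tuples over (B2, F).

ρ[B→B2]: schema becomes (B2, F); tuples unchanged.
R ⋈ ρ_{B→B2}(R) (natural join on F): {(11, 16, 11), (11, 16, 3), (11, 16, 8), (15, 35, 15), (15, 35, 25), (15, 35, 9), (25, 35, 15), (25, 35, 25), (25, 35, 9), (3, 16, 11), (3, 16, 3), (3, 16, 8), (39, 29, 39), (8, 16, 11), (8, 16, 3), (8, 16, 8), (9, 35, 15), (9, 35, 25), (9, 35, 9)}
Selection B > B2: {(11, 16, 3), (11, 16, 8), (15, 35, 9), (25, 35, 15), (25, 35, 9), (8, 16, 3)}
π[B2, F]: project onto (B2, F) (2 duplicate(s) eliminated) → {(15, 35), (3, 16), (8, 16), (9, 35)}

{(15, 35), (3, 16), (8, 16), (9, 35)}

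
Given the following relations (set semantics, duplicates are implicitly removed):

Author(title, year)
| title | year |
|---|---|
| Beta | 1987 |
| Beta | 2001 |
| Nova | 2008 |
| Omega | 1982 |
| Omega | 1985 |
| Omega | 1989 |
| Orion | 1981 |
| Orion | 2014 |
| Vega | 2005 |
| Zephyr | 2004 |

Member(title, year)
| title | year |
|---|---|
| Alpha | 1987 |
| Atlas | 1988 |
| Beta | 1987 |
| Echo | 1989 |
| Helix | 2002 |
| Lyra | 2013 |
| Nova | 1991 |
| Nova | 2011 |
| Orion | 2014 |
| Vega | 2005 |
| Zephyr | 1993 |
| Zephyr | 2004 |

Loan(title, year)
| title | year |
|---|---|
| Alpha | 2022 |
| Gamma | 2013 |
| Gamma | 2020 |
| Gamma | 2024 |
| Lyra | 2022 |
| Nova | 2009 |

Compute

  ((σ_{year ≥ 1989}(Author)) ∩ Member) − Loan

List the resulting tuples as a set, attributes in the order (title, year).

{(Orion, 2014), (Vega, 2005), (Zephyr, 2004)}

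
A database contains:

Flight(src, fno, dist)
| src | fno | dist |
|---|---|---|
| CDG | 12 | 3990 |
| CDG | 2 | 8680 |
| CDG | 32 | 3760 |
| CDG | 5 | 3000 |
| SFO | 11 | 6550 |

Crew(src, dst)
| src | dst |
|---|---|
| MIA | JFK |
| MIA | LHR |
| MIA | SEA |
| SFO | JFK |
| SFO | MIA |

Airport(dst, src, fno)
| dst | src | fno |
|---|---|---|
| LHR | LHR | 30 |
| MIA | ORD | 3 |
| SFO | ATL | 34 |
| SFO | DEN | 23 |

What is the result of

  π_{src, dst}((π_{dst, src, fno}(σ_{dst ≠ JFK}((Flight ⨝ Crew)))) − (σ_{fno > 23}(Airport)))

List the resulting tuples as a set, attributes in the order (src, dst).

{(SFO, MIA)}

Natural join on src: {(SFO, 11, 6550, JFK), (SFO, 11, 6550, MIA)}
Apply σ_{dst ≠ JFK}; surviving tuples: {(SFO, 11, 6550, MIA)}
π_{dst, src, fno} gives {(MIA, SFO, 11)}.
Apply σ_{fno > 23}; surviving tuples: {(LHR, LHR, 30), (SFO, ATL, 34)}
Set difference of the two operands is {(MIA, SFO, 11)}.
π_{src, dst} gives {(SFO, MIA)}.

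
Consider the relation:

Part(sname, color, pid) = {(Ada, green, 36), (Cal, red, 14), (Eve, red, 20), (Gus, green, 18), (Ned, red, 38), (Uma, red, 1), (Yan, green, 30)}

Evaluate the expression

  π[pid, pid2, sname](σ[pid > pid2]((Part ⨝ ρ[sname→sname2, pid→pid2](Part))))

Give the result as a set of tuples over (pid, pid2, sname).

ρ[sname→sname2, pid→pid2]: schema becomes (sname2, color, pid2); tuples unchanged.
Joining Part and ρ[sname→sname2, pid→pid2](Part) on color yields {(Ada, green, 36, Ada, 36), (Ada, green, 36, Gus, 18), (Ada, green, 36, Yan, 30), (Cal, red, 14, Cal, 14), (Cal, red, 14, Eve, 20), (Cal, red, 14, Ned, 38), (Cal, red, 14, Uma, 1), (Eve, red, 20, Cal, 14), (Eve, red, 20, Eve, 20), (Eve, red, 20, Ned, 38), (Eve, red, 20, Uma, 1), (Gus, green, 18, Ada, 36), (Gus, green, 18, Gus, 18), (Gus, green, 18, Yan, 30), (Ned, red, 38, Cal, 14), (Ned, red, 38, Eve, 20), (Ned, red, 38, Ned, 38), (Ned, red, 38, Uma, 1), (Uma, red, 1, Cal, 14), (Uma, red, 1, Eve, 20), (Uma, red, 1, Ned, 38), (Uma, red, 1, Uma, 1), (Yan, green, 30, Ada, 36), (Yan, green, 30, Gus, 18), (Yan, green, 30, Yan, 30)}.
Apply σ_{pid > pid2}; surviving tuples: {(Ada, green, 36, Gus, 18), (Ada, green, 36, Yan, 30), (Cal, red, 14, Uma, 1), (Eve, red, 20, Cal, 14), (Eve, red, 20, Uma, 1), (Ned, red, 38, Cal, 14), (Ned, red, 38, Eve, 20), (Ned, red, 38, Uma, 1), (Yan, green, 30, Gus, 18)}
Keep only column(s) pid, pid2, sname: {(14, 1, Cal), (20, 1, Eve), (20, 14, Eve), (30, 18, Yan), (36, 18, Ada), (36, 30, Ada), (38, 1, Ned), (38, 14, Ned), (38, 20, Ned)}

{(14, 1, Cal), (20, 1, Eve), (20, 14, Eve), (30, 18, Yan), (36, 18, Ada), (36, 30, Ada), (38, 1, Ned), (38, 14, Ned), (38, 20, Ned)}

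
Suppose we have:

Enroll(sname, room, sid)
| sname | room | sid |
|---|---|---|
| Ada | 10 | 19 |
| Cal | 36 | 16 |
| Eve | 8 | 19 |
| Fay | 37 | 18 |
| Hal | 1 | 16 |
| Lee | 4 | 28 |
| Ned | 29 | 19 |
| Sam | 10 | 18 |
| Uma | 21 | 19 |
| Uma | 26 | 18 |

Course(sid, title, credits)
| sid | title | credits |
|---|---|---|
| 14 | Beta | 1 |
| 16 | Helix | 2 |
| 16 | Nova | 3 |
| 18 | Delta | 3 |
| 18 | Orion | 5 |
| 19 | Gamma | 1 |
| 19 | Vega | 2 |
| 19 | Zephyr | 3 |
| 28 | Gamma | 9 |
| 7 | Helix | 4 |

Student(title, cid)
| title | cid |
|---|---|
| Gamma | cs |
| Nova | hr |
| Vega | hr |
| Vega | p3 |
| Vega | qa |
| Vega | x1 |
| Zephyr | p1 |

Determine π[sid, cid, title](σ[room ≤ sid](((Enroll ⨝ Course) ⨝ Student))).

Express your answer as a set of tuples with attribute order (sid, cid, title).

{(16, hr, Nova), (19, cs, Gamma), (19, hr, Vega), (19, p1, Zephyr), (19, p3, Vega), (19, qa, Vega), (19, x1, Vega), (28, cs, Gamma)}

Natural join on sid: {(Ada, 10, 19, Gamma, 1), (Ada, 10, 19, Vega, 2), (Ada, 10, 19, Zephyr, 3), (Cal, 36, 16, Helix, 2), (Cal, 36, 16, Nova, 3), (Eve, 8, 19, Gamma, 1), (Eve, 8, 19, Vega, 2), (Eve, 8, 19, Zephyr, 3), (Fay, 37, 18, Delta, 3), (Fay, 37, 18, Orion, 5), (Hal, 1, 16, Helix, 2), (Hal, 1, 16, Nova, 3), (Lee, 4, 28, Gamma, 9), (Ned, 29, 19, Gamma, 1), (Ned, 29, 19, Vega, 2), (Ned, 29, 19, Zephyr, 3), (Sam, 10, 18, Delta, 3), (Sam, 10, 18, Orion, 5), (Uma, 21, 19, Gamma, 1), (Uma, 21, 19, Vega, 2), (Uma, 21, 19, Zephyr, 3), (Uma, 26, 18, Delta, 3), (Uma, 26, 18, Orion, 5)}
Natural join on title: {(Ada, 10, 19, Gamma, 1, cs), (Ada, 10, 19, Vega, 2, hr), (Ada, 10, 19, Vega, 2, p3), (Ada, 10, 19, Vega, 2, qa), (Ada, 10, 19, Vega, 2, x1), (Ada, 10, 19, Zephyr, 3, p1), (Cal, 36, 16, Nova, 3, hr), (Eve, 8, 19, Gamma, 1, cs), (Eve, 8, 19, Vega, 2, hr), (Eve, 8, 19, Vega, 2, p3), (Eve, 8, 19, Vega, 2, qa), (Eve, 8, 19, Vega, 2, x1), (Eve, 8, 19, Zephyr, 3, p1), (Hal, 1, 16, Nova, 3, hr), (Lee, 4, 28, Gamma, 9, cs), (Ned, 29, 19, Gamma, 1, cs), (Ned, 29, 19, Vega, 2, hr), (Ned, 29, 19, Vega, 2, p3), (Ned, 29, 19, Vega, 2, qa), (Ned, 29, 19, Vega, 2, x1), (Ned, 29, 19, Zephyr, 3, p1), (Uma, 21, 19, Gamma, 1, cs), (Uma, 21, 19, Vega, 2, hr), (Uma, 21, 19, Vega, 2, p3), (Uma, 21, 19, Vega, 2, qa), (Uma, 21, 19, Vega, 2, x1), (Uma, 21, 19, Zephyr, 3, p1)}
σ[room ≤ sid]: keep tuples satisfying room ≤ sid → {(Ada, 10, 19, Gamma, 1, cs), (Ada, 10, 19, Vega, 2, hr), (Ada, 10, 19, Vega, 2, p3), (Ada, 10, 19, Vega, 2, qa), (Ada, 10, 19, Vega, 2, x1), (Ada, 10, 19, Zephyr, 3, p1), (Eve, 8, 19, Gamma, 1, cs), (Eve, 8, 19, Vega, 2, hr), (Eve, 8, 19, Vega, 2, p3), (Eve, 8, 19, Vega, 2, qa), (Eve, 8, 19, Vega, 2, x1), (Eve, 8, 19, Zephyr, 3, p1), (Hal, 1, 16, Nova, 3, hr), (Lee, 4, 28, Gamma, 9, cs)}
π_{sid, cid, title} gives {(16, hr, Nova), (19, cs, Gamma), (19, hr, Vega), (19, p1, Zephyr), (19, p3, Vega), (19, qa, Vega), (19, x1, Vega), (28, cs, Gamma)} (6 duplicate(s) eliminated).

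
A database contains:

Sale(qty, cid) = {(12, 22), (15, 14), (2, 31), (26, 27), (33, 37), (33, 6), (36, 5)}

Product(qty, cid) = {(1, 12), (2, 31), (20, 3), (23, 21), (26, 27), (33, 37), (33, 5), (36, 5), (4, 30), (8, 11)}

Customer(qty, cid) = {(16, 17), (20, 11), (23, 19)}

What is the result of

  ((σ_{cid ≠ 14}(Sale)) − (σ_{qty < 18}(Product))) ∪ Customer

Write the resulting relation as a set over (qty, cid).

{(12, 22), (16, 17), (20, 11), (23, 19), (26, 27), (33, 37), (33, 6), (36, 5)}

Filtering on cid ≠ 14 leaves {(12, 22), (2, 31), (26, 27), (33, 37), (33, 6), (36, 5)}.
Filtering on qty < 18 leaves {(1, 12), (2, 31), (4, 30), (8, 11)}.
Set difference of the two operands is {(12, 22), (26, 27), (33, 37), (33, 6), (36, 5)}.
Set union of the two operands is {(12, 22), (16, 17), (20, 11), (23, 19), (26, 27), (33, 37), (33, 6), (36, 5)}.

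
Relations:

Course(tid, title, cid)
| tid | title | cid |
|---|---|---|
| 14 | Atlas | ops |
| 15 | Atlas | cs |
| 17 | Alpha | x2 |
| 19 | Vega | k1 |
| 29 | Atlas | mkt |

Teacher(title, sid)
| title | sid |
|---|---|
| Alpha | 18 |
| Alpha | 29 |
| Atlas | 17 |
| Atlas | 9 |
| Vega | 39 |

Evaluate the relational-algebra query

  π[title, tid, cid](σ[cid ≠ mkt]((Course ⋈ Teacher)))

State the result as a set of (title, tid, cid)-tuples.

Natural join on title: {(14, Atlas, ops, 17), (14, Atlas, ops, 9), (15, Atlas, cs, 17), (15, Atlas, cs, 9), (17, Alpha, x2, 18), (17, Alpha, x2, 29), (19, Vega, k1, 39), (29, Atlas, mkt, 17), (29, Atlas, mkt, 9)}
σ[cid ≠ mkt]: keep tuples satisfying cid ≠ mkt → {(14, Atlas, ops, 17), (14, Atlas, ops, 9), (15, Atlas, cs, 17), (15, Atlas, cs, 9), (17, Alpha, x2, 18), (17, Alpha, x2, 29), (19, Vega, k1, 39)}
π_{title, tid, cid} gives {(Alpha, 17, x2), (Atlas, 14, ops), (Atlas, 15, cs), (Vega, 19, k1)} (3 duplicate(s) eliminated).

{(Alpha, 17, x2), (Atlas, 14, ops), (Atlas, 15, cs), (Vega, 19, k1)}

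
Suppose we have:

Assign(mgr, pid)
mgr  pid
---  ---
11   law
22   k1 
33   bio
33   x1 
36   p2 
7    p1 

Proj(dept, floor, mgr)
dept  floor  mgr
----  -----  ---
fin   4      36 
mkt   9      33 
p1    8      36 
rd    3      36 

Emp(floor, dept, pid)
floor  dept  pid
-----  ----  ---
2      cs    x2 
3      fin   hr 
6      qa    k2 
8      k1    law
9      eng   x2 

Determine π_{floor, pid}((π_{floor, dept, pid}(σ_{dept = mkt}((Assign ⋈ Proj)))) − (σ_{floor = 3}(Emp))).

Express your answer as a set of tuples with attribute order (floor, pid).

{(9, bio), (9, x1)}

Natural join on mgr: {(33, bio, mkt, 9), (33, x1, mkt, 9), (36, p2, fin, 4), (36, p2, p1, 8), (36, p2, rd, 3)}
σ[dept = mkt]: keep tuples satisfying dept = mkt → {(33, bio, mkt, 9), (33, x1, mkt, 9)}
Keep only column(s) floor, dept, pid: {(9, mkt, bio), (9, mkt, x1)}
σ[floor = 3]: keep tuples satisfying floor = 3 → {(3, fin, hr)}
Set difference of the two operands is {(9, mkt, bio), (9, mkt, x1)}.
Keep only column(s) floor, pid: {(9, bio), (9, x1)}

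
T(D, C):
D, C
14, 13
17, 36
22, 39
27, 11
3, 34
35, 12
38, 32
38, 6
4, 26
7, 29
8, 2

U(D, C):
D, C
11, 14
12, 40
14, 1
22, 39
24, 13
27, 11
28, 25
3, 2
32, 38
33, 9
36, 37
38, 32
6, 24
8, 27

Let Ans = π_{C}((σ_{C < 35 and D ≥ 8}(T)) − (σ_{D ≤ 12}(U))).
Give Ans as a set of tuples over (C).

{11, 12, 13, 2, 32, 6}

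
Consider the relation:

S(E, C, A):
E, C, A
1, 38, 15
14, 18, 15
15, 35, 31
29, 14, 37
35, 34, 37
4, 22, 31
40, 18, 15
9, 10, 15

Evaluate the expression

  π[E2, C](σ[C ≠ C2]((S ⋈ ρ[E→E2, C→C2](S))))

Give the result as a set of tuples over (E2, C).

{(1, 10), (1, 18), (14, 10), (14, 38), (15, 22), (29, 34), (35, 14), (4, 35), (40, 10), (40, 38), (9, 18), (9, 38)}

ρ[E→E2, C→C2]: schema becomes (E2, C2, A); tuples unchanged.
Natural join on A: {(1, 38, 15, 1, 38), (1, 38, 15, 14, 18), (1, 38, 15, 40, 18), (1, 38, 15, 9, 10), (14, 18, 15, 1, 38), (14, 18, 15, 14, 18), (14, 18, 15, 40, 18), (14, 18, 15, 9, 10), (15, 35, 31, 15, 35), (15, 35, 31, 4, 22), (29, 14, 37, 29, 14), (29, 14, 37, 35, 34), (35, 34, 37, 29, 14), (35, 34, 37, 35, 34), (4, 22, 31, 15, 35), (4, 22, 31, 4, 22), (40, 18, 15, 1, 38), (40, 18, 15, 14, 18), (40, 18, 15, 40, 18), (40, 18, 15, 9, 10), (9, 10, 15, 1, 38), (9, 10, 15, 14, 18), (9, 10, 15, 40, 18), (9, 10, 15, 9, 10)}
Selection C ≠ C2: {(1, 38, 15, 14, 18), (1, 38, 15, 40, 18), (1, 38, 15, 9, 10), (14, 18, 15, 1, 38), (14, 18, 15, 9, 10), (15, 35, 31, 4, 22), (29, 14, 37, 35, 34), (35, 34, 37, 29, 14), (4, 22, 31, 15, 35), (40, 18, 15, 1, 38), (40, 18, 15, 9, 10), (9, 10, 15, 1, 38), (9, 10, 15, 14, 18), (9, 10, 15, 40, 18)}
Keep only column(s) E2, C (2 duplicate(s) eliminated): {(1, 10), (1, 18), (14, 10), (14, 38), (15, 22), (29, 34), (35, 14), (4, 35), (40, 10), (40, 38), (9, 18), (9, 38)}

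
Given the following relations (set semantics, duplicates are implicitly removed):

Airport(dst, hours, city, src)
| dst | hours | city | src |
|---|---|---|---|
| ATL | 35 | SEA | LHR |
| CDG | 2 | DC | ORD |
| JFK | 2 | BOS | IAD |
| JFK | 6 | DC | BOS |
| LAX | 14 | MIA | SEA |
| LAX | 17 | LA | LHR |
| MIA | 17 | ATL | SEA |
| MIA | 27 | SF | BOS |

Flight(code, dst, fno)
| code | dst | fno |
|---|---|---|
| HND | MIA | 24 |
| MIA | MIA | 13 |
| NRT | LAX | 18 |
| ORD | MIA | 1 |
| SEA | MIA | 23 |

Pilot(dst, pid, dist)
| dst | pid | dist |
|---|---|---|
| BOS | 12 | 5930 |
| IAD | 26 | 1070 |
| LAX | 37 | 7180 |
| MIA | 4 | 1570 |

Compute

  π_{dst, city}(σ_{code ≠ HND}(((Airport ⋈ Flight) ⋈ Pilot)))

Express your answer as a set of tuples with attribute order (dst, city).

Airport ⋈ Flight (natural join on dst): {(LAX, 14, MIA, SEA, NRT, 18), (LAX, 17, LA, LHR, NRT, 18), (MIA, 17, ATL, SEA, HND, 24), (MIA, 17, ATL, SEA, MIA, 13), (MIA, 17, ATL, SEA, ORD, 1), (MIA, 17, ATL, SEA, SEA, 23), (MIA, 27, SF, BOS, HND, 24), (MIA, 27, SF, BOS, MIA, 13), (MIA, 27, SF, BOS, ORD, 1), (MIA, 27, SF, BOS, SEA, 23)}
(Airport ⋈ Flight) ⋈ Pilot (natural join on dst): {(LAX, 14, MIA, SEA, NRT, 18, 37, 7180), (LAX, 17, LA, LHR, NRT, 18, 37, 7180), (MIA, 17, ATL, SEA, HND, 24, 4, 1570), (MIA, 17, ATL, SEA, MIA, 13, 4, 1570), (MIA, 17, ATL, SEA, ORD, 1, 4, 1570), (MIA, 17, ATL, SEA, SEA, 23, 4, 1570), (MIA, 27, SF, BOS, HND, 24, 4, 1570), (MIA, 27, SF, BOS, MIA, 13, 4, 1570), (MIA, 27, SF, BOS, ORD, 1, 4, 1570), (MIA, 27, SF, BOS, SEA, 23, 4, 1570)}
σ[code ≠ HND]: keep tuples satisfying code ≠ HND → {(LAX, 14, MIA, SEA, NRT, 18, 37, 7180), (LAX, 17, LA, LHR, NRT, 18, 37, 7180), (MIA, 17, ATL, SEA, MIA, 13, 4, 1570), (MIA, 17, ATL, SEA, ORD, 1, 4, 1570), (MIA, 17, ATL, SEA, SEA, 23, 4, 1570), (MIA, 27, SF, BOS, MIA, 13, 4, 1570), (MIA, 27, SF, BOS, ORD, 1, 4, 1570), (MIA, 27, SF, BOS, SEA, 23, 4, 1570)}
Keep only column(s) dst, city (4 duplicate(s) eliminated): {(LAX, LA), (LAX, MIA), (MIA, ATL), (MIA, SF)}

{(LAX, LA), (LAX, MIA), (MIA, ATL), (MIA, SF)}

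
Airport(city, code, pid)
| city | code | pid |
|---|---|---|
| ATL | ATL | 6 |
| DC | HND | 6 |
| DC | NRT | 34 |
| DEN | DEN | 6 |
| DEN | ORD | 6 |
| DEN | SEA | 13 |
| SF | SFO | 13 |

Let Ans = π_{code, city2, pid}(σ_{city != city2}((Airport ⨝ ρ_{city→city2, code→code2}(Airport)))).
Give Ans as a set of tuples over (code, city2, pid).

ρ[city→city2, code→code2]: schema becomes (city2, code2, pid); tuples unchanged.
Airport ⋈ ρ_{city→city2, code→code2}(Airport) (natural join on pid): {(ATL, ATL, 6, ATL, ATL), (ATL, ATL, 6, DC, HND), (ATL, ATL, 6, DEN, DEN), (ATL, ATL, 6, DEN, ORD), (DC, HND, 6, ATL, ATL), (DC, HND, 6, DC, HND), (DC, HND, 6, DEN, DEN), (DC, HND, 6, DEN, ORD), (DC, NRT, 34, DC, NRT), (DEN, DEN, 6, ATL, ATL), (DEN, DEN, 6, DC, HND), (DEN, DEN, 6, DEN, DEN), (DEN, DEN, 6, DEN, ORD), (DEN, ORD, 6, ATL, ATL), (DEN, ORD, 6, DC, HND), (DEN, ORD, 6, DEN, DEN), (DEN, ORD, 6, DEN, ORD), (DEN, SEA, 13, DEN, SEA), (DEN, SEA, 13, SF, SFO), (SF, SFO, 13, DEN, SEA), (SF, SFO, 13, SF, SFO)}
Selection city != city2: {(ATL, ATL, 6, DC, HND), (ATL, ATL, 6, DEN, DEN), (ATL, ATL, 6, DEN, ORD), (DC, HND, 6, ATL, ATL), (DC, HND, 6, DEN, DEN), (DC, HND, 6, DEN, ORD), (DEN, DEN, 6, ATL, ATL), (DEN, DEN, 6, DC, HND), (DEN, ORD, 6, ATL, ATL), (DEN, ORD, 6, DC, HND), (DEN, SEA, 13, SF, SFO), (SF, SFO, 13, DEN, SEA)}
π_{code, city2, pid} gives {(ATL, DC, 6), (ATL, DEN, 6), (DEN, ATL, 6), (DEN, DC, 6), (HND, ATL, 6), (HND, DEN, 6), (ORD, ATL, 6), (ORD, DC, 6), (SEA, SF, 13), (SFO, DEN, 13)} (2 duplicate(s) eliminated).

{(ATL, DC, 6), (ATL, DEN, 6), (DEN, ATL, 6), (DEN, DC, 6), (HND, ATL, 6), (HND, DEN, 6), (ORD, ATL, 6), (ORD, DC, 6), (SEA, SF, 13), (SFO, DEN, 13)}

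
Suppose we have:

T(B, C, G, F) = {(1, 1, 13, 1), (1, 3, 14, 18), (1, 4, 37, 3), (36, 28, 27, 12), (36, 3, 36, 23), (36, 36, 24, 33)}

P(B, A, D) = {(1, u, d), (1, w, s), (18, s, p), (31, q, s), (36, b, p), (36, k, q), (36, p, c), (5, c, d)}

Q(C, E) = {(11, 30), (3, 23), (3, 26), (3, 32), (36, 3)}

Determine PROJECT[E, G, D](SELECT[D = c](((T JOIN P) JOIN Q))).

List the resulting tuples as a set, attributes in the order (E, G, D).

Joining T and P on B yields {(1, 1, 13, 1, u, d), (1, 1, 13, 1, w, s), (1, 3, 14, 18, u, d), (1, 3, 14, 18, w, s), (1, 4, 37, 3, u, d), (1, 4, 37, 3, w, s), (36, 28, 27, 12, b, p), (36, 28, 27, 12, k, q), (36, 28, 27, 12, p, c), (36, 3, 36, 23, b, p), (36, 3, 36, 23, k, q), (36, 3, 36, 23, p, c), (36, 36, 24, 33, b, p), (36, 36, 24, 33, k, q), (36, 36, 24, 33, p, c)}.
Joining (T JOIN P) and Q on C yields {(1, 3, 14, 18, u, d, 23), (1, 3, 14, 18, u, d, 26), (1, 3, 14, 18, u, d, 32), (1, 3, 14, 18, w, s, 23), (1, 3, 14, 18, w, s, 26), (1, 3, 14, 18, w, s, 32), (36, 3, 36, 23, b, p, 23), (36, 3, 36, 23, b, p, 26), (36, 3, 36, 23, b, p, 32), (36, 3, 36, 23, k, q, 23), (36, 3, 36, 23, k, q, 26), (36, 3, 36, 23, k, q, 32), (36, 3, 36, 23, p, c, 23), (36, 3, 36, 23, p, c, 26), (36, 3, 36, 23, p, c, 32), (36, 36, 24, 33, b, p, 3), (36, 36, 24, 33, k, q, 3), (36, 36, 24, 33, p, c, 3)}.
σ[D = c]: keep tuples satisfying D = c → {(36, 3, 36, 23, p, c, 23), (36, 3, 36, 23, p, c, 26), (36, 3, 36, 23, p, c, 32), (36, 36, 24, 33, p, c, 3)}
π[E, G, D]: project onto (E, G, D) → {(23, 36, c), (26, 36, c), (3, 24, c), (32, 36, c)}

{(23, 36, c), (26, 36, c), (3, 24, c), (32, 36, c)}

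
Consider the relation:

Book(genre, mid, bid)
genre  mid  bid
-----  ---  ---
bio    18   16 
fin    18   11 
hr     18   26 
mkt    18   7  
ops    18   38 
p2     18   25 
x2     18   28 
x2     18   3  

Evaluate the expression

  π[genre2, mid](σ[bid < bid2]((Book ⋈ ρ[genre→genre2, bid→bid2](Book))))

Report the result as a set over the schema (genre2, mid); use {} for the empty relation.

{(bio, 18), (fin, 18), (hr, 18), (mkt, 18), (ops, 18), (p2, 18), (x2, 18)}

ρ[genre→genre2, bid→bid2]: schema becomes (genre2, mid, bid2); tuples unchanged.
Book ⋈ ρ[genre→genre2, bid→bid2](Book) (natural join on mid): {(bio, 18, 16, bio, 16), (bio, 18, 16, fin, 11), (bio, 18, 16, hr, 26), (bio, 18, 16, mkt, 7), (bio, 18, 16, ops, 38), (bio, 18, 16, p2, 25), (bio, 18, 16, x2, 28), (bio, 18, 16, x2, 3), (fin, 18, 11, bio, 16), (fin, 18, 11, fin, 11), (fin, 18, 11, hr, 26), (fin, 18, 11, mkt, 7), (fin, 18, 11, ops, 38), (fin, 18, 11, p2, 25), (fin, 18, 11, x2, 28), (fin, 18, 11, x2, 3), (hr, 18, 26, bio, 16), (hr, 18, 26, fin, 11), (hr, 18, 26, hr, 26), (hr, 18, 26, mkt, 7), (hr, 18, 26, ops, 38), (hr, 18, 26, p2, 25), (hr, 18, 26, x2, 28), (hr, 18, 26, x2, 3), (mkt, 18, 7, bio, 16), (mkt, 18, 7, fin, 11), (mkt, 18, 7, hr, 26), (mkt, 18, 7, mkt, 7), (mkt, 18, 7, ops, 38), (mkt, 18, 7, p2, 25), (mkt, 18, 7, x2, 28), (mkt, 18, 7, x2, 3), (ops, 18, 38, bio, 16), (ops, 18, 38, fin, 11), (ops, 18, 38, hr, 26), (ops, 18, 38, mkt, 7), (ops, 18, 38, ops, 38), (ops, 18, 38, p2, 25), (ops, 18, 38, x2, 28), (ops, 18, 38, x2, 3), (p2, 18, 25, bio, 16), (p2, 18, 25, fin, 11), (p2, 18, 25, hr, 26), (p2, 18, 25, mkt, 7), (p2, 18, 25, ops, 38), (p2, 18, 25, p2, 25), (p2, 18, 25, x2, 28), (p2, 18, 25, x2, 3), (x2, 18, 28, bio, 16), (x2, 18, 28, fin, 11), (x2, 18, 28, hr, 26), (x2, 18, 28, mkt, 7), (x2, 18, 28, ops, 38), (x2, 18, 28, p2, 25), (x2, 18, 28, x2, 28), (x2, 18, 28, x2, 3), (x2, 18, 3, bio, 16), (x2, 18, 3, fin, 11), (x2, 18, 3, hr, 26), (x2, 18, 3, mkt, 7), (x2, 18, 3, ops, 38), (x2, 18, 3, p2, 25), (x2, 18, 3, x2, 28), (x2, 18, 3, x2, 3)}
Filtering on bid < bid2 leaves {(bio, 18, 16, hr, 26), (bio, 18, 16, ops, 38), (bio, 18, 16, p2, 25), (bio, 18, 16, x2, 28), (fin, 18, 11, bio, 16), (fin, 18, 11, hr, 26), (fin, 18, 11, ops, 38), (fin, 18, 11, p2, 25), (fin, 18, 11, x2, 28), (hr, 18, 26, ops, 38), (hr, 18, 26, x2, 28), (mkt, 18, 7, bio, 16), (mkt, 18, 7, fin, 11), (mkt, 18, 7, hr, 26), (mkt, 18, 7, ops, 38), (mkt, 18, 7, p2, 25), (mkt, 18, 7, x2, 28), (p2, 18, 25, hr, 26), (p2, 18, 25, ops, 38), (p2, 18, 25, x2, 28), (x2, 18, 28, ops, 38), (x2, 18, 3, bio, 16), (x2, 18, 3, fin, 11), (x2, 18, 3, hr, 26), (x2, 18, 3, mkt, 7), (x2, 18, 3, ops, 38), (x2, 18, 3, p2, 25), (x2, 18, 3, x2, 28)}.
π_{genre2, mid} gives {(bio, 18), (fin, 18), (hr, 18), (mkt, 18), (ops, 18), (p2, 18), (x2, 18)} (21 duplicate(s) eliminated).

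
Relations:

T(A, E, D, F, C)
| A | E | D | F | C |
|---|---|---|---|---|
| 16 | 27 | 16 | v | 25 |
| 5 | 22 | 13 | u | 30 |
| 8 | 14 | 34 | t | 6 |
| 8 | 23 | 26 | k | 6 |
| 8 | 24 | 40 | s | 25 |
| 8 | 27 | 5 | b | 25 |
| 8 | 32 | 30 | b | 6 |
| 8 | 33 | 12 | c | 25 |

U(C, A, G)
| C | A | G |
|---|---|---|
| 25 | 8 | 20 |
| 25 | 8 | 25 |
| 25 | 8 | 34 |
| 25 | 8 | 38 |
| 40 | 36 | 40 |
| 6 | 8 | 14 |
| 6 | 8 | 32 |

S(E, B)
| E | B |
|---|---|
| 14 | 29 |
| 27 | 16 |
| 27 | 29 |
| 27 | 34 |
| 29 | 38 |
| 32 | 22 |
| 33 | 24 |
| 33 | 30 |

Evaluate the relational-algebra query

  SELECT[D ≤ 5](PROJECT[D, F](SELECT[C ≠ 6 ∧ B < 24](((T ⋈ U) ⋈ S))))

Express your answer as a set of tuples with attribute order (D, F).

{(5, b)}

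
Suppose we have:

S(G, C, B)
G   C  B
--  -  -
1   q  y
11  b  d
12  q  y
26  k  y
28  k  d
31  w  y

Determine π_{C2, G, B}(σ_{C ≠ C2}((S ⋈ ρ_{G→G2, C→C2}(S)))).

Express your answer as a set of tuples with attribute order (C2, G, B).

{(b, 28, d), (k, 1, y), (k, 11, d), (k, 12, y), (k, 31, y), (q, 26, y), (q, 31, y), (w, 1, y), (w, 12, y), (w, 26, y)}

ρ[G→G2, C→C2]: schema becomes (G2, C2, B); tuples unchanged.
Joining S and ρ_{G→G2, C→C2}(S) on B yields {(1, q, y, 1, q), (1, q, y, 12, q), (1, q, y, 26, k), (1, q, y, 31, w), (11, b, d, 11, b), (11, b, d, 28, k), (12, q, y, 1, q), (12, q, y, 12, q), (12, q, y, 26, k), (12, q, y, 31, w), (26, k, y, 1, q), (26, k, y, 12, q), (26, k, y, 26, k), (26, k, y, 31, w), (28, k, d, 11, b), (28, k, d, 28, k), (31, w, y, 1, q), (31, w, y, 12, q), (31, w, y, 26, k), (31, w, y, 31, w)}.
σ[C ≠ C2]: keep tuples satisfying C ≠ C2 → {(1, q, y, 26, k), (1, q, y, 31, w), (11, b, d, 28, k), (12, q, y, 26, k), (12, q, y, 31, w), (26, k, y, 1, q), (26, k, y, 12, q), (26, k, y, 31, w), (28, k, d, 11, b), (31, w, y, 1, q), (31, w, y, 12, q), (31, w, y, 26, k)}
Projecting to C2, G, B (2 duplicate(s) eliminated): {(b, 28, d), (k, 1, y), (k, 11, d), (k, 12, y), (k, 31, y), (q, 26, y), (q, 31, y), (w, 1, y), (w, 12, y), (w, 26, y)}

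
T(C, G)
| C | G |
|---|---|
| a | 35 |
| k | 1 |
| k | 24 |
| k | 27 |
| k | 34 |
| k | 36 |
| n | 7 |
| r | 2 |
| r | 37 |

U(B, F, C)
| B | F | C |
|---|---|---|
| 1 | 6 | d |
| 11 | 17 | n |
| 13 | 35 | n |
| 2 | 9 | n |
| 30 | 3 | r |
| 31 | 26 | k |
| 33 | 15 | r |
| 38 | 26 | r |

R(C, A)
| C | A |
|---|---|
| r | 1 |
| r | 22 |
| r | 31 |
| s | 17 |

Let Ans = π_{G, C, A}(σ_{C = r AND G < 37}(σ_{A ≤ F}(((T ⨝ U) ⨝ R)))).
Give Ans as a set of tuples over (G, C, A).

Joining T and U on C yields {(k, 1, 31, 26), (k, 24, 31, 26), (k, 27, 31, 26), (k, 34, 31, 26), (k, 36, 31, 26), (n, 7, 11, 17), (n, 7, 13, 35), (n, 7, 2, 9), (r, 2, 30, 3), (r, 2, 33, 15), (r, 2, 38, 26), (r, 37, 30, 3), (r, 37, 33, 15), (r, 37, 38, 26)}.
Joining (T ⨝ U) and R on C yields {(r, 2, 30, 3, 1), (r, 2, 30, 3, 22), (r, 2, 30, 3, 31), (r, 2, 33, 15, 1), (r, 2, 33, 15, 22), (r, 2, 33, 15, 31), (r, 2, 38, 26, 1), (r, 2, 38, 26, 22), (r, 2, 38, 26, 31), (r, 37, 30, 3, 1), (r, 37, 30, 3, 22), (r, 37, 30, 3, 31), (r, 37, 33, 15, 1), (r, 37, 33, 15, 22), (r, 37, 33, 15, 31), (r, 37, 38, 26, 1), (r, 37, 38, 26, 22), (r, 37, 38, 26, 31)}.
Apply σ_{A ≤ F}; surviving tuples: {(r, 2, 30, 3, 1), (r, 2, 33, 15, 1), (r, 2, 38, 26, 1), (r, 2, 38, 26, 22), (r, 37, 30, 3, 1), (r, 37, 33, 15, 1), (r, 37, 38, 26, 1), (r, 37, 38, 26, 22)}
Apply σ_{C = r AND G < 37}; surviving tuples: {(r, 2, 30, 3, 1), (r, 2, 33, 15, 1), (r, 2, 38, 26, 1), (r, 2, 38, 26, 22)}
π[G, C, A]: project onto (G, C, A) (2 duplicate(s) eliminated) → {(2, r, 1), (2, r, 22)}

{(2, r, 1), (2, r, 22)}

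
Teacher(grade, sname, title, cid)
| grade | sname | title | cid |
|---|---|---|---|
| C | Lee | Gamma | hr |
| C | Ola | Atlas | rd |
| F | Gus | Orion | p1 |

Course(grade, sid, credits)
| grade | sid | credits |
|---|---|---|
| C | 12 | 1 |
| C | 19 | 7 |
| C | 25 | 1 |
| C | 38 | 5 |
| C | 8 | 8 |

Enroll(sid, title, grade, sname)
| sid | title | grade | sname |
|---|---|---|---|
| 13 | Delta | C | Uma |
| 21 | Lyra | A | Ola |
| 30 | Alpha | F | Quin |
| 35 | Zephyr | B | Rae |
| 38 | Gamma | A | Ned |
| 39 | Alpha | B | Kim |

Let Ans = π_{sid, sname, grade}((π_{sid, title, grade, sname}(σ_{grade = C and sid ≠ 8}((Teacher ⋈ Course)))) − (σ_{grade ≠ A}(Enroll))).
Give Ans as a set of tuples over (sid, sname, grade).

{(12, Lee, C), (12, Ola, C), (19, Lee, C), (19, Ola, C), (25, Lee, C), (25, Ola, C), (38, Lee, C), (38, Ola, C)}

Teacher ⋈ Course (natural join on grade): {(C, Lee, Gamma, hr, 12, 1), (C, Lee, Gamma, hr, 19, 7), (C, Lee, Gamma, hr, 25, 1), (C, Lee, Gamma, hr, 38, 5), (C, Lee, Gamma, hr, 8, 8), (C, Ola, Atlas, rd, 12, 1), (C, Ola, Atlas, rd, 19, 7), (C, Ola, Atlas, rd, 25, 1), (C, Ola, Atlas, rd, 38, 5), (C, Ola, Atlas, rd, 8, 8)}
Selection grade = C and sid ≠ 8: {(C, Lee, Gamma, hr, 12, 1), (C, Lee, Gamma, hr, 19, 7), (C, Lee, Gamma, hr, 25, 1), (C, Lee, Gamma, hr, 38, 5), (C, Ola, Atlas, rd, 12, 1), (C, Ola, Atlas, rd, 19, 7), (C, Ola, Atlas, rd, 25, 1), (C, Ola, Atlas, rd, 38, 5)}
Keep only column(s) sid, title, grade, sname: {(12, Atlas, C, Ola), (12, Gamma, C, Lee), (19, Atlas, C, Ola), (19, Gamma, C, Lee), (25, Atlas, C, Ola), (25, Gamma, C, Lee), (38, Atlas, C, Ola), (38, Gamma, C, Lee)}
Selection grade ≠ A: {(13, Delta, C, Uma), (30, Alpha, F, Quin), (35, Zephyr, B, Rae), (39, Alpha, B, Kim)}
Difference: {(12, Atlas, C, Ola), (12, Gamma, C, Lee), (19, Atlas, C, Ola), (19, Gamma, C, Lee), (25, Atlas, C, Ola), (25, Gamma, C, Lee), (38, Atlas, C, Ola), (38, Gamma, C, Lee)} with {(13, Delta, C, Uma), (30, Alpha, F, Quin), (35, Zephyr, B, Rae), (39, Alpha, B, Kim)} → {(12, Atlas, C, Ola), (12, Gamma, C, Lee), (19, Atlas, C, Ola), (19, Gamma, C, Lee), (25, Atlas, C, Ola), (25, Gamma, C, Lee), (38, Atlas, C, Ola), (38, Gamma, C, Lee)}
Keep only column(s) sid, sname, grade: {(12, Lee, C), (12, Ola, C), (19, Lee, C), (19, Ola, C), (25, Lee, C), (25, Ola, C), (38, Lee, C), (38, Ola, C)}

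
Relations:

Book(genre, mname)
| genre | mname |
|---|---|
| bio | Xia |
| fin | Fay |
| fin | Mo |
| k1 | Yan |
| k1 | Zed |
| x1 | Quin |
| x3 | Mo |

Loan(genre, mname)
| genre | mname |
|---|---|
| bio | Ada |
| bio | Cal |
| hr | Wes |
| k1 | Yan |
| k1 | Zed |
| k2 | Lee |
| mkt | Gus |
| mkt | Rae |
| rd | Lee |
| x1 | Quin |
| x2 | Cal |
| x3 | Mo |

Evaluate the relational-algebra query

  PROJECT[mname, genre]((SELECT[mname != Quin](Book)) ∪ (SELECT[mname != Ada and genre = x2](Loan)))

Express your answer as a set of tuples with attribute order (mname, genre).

Filtering on mname != Quin leaves {(bio, Xia), (fin, Fay), (fin, Mo), (k1, Yan), (k1, Zed), (x3, Mo)}.
Filtering on mname != Ada and genre = x2 leaves {(x2, Cal)}.
Taking the union: {(bio, Xia), (fin, Fay), (fin, Mo), (k1, Yan), (k1, Zed), (x2, Cal), (x3, Mo)}
Projecting to mname, genre: {(Cal, x2), (Fay, fin), (Mo, fin), (Mo, x3), (Xia, bio), (Yan, k1), (Zed, k1)}

{(Cal, x2), (Fay, fin), (Mo, fin), (Mo, x3), (Xia, bio), (Yan, k1), (Zed, k1)}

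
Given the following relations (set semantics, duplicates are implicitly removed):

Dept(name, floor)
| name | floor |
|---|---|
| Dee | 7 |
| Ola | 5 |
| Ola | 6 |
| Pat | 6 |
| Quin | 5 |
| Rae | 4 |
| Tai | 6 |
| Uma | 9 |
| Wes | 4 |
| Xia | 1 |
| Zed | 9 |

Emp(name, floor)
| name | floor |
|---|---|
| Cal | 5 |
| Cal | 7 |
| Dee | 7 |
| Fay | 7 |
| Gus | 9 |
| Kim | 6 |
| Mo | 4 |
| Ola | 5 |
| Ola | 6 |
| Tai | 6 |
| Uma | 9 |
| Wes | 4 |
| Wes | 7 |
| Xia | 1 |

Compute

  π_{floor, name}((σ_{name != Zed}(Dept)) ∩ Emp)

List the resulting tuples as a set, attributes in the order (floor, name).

Filtering on name != Zed leaves {(Dee, 7), (Ola, 5), (Ola, 6), (Pat, 6), (Quin, 5), (Rae, 4), (Tai, 6), (Uma, 9), (Wes, 4), (Xia, 1)}.
Intersection: {(Dee, 7), (Ola, 5), (Ola, 6), (Pat, 6), (Quin, 5), (Rae, 4), (Tai, 6), (Uma, 9), (Wes, 4), (Xia, 1)} with {(Cal, 5), (Cal, 7), (Dee, 7), (Fay, 7), (Gus, 9), (Kim, 6), (Mo, 4), (Ola, 5), (Ola, 6), (Tai, 6), (Uma, 9), (Wes, 4), (Wes, 7), (Xia, 1)} → {(Dee, 7), (Ola, 5), (Ola, 6), (Tai, 6), (Uma, 9), (Wes, 4), (Xia, 1)}
π[floor, name]: project onto (floor, name) → {(1, Xia), (4, Wes), (5, Ola), (6, Ola), (6, Tai), (7, Dee), (9, Uma)}

{(1, Xia), (4, Wes), (5, Ola), (6, Ola), (6, Tai), (7, Dee), (9, Uma)}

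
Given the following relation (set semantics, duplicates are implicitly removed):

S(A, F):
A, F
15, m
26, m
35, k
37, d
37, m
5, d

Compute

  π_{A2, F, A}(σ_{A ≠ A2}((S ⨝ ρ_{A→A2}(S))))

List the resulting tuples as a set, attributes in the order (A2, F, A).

{(15, m, 26), (15, m, 37), (26, m, 15), (26, m, 37), (37, d, 5), (37, m, 15), (37, m, 26), (5, d, 37)}

ρ[A→A2]: schema becomes (A2, F); tuples unchanged.
S ⋈ ρ_{A→A2}(S) (natural join on F): {(15, m, 15), (15, m, 26), (15, m, 37), (26, m, 15), (26, m, 26), (26, m, 37), (35, k, 35), (37, d, 37), (37, d, 5), (37, m, 15), (37, m, 26), (37, m, 37), (5, d, 37), (5, d, 5)}
Selection A ≠ A2: {(15, m, 26), (15, m, 37), (26, m, 15), (26, m, 37), (37, d, 5), (37, m, 15), (37, m, 26), (5, d, 37)}
π_{A2, F, A} gives {(15, m, 26), (15, m, 37), (26, m, 15), (26, m, 37), (37, d, 5), (37, m, 15), (37, m, 26), (5, d, 37)}.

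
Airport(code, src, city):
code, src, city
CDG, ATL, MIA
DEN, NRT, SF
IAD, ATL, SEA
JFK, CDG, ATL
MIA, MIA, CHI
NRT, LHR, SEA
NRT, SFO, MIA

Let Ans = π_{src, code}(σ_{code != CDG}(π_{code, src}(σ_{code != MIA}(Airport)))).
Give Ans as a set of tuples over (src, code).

Selection code != MIA: {(CDG, ATL, MIA), (DEN, NRT, SF), (IAD, ATL, SEA), (JFK, CDG, ATL), (NRT, LHR, SEA), (NRT, SFO, MIA)}
Keep only column(s) code, src: {(CDG, ATL), (DEN, NRT), (IAD, ATL), (JFK, CDG), (NRT, LHR), (NRT, SFO)}
Selection code != CDG: {(DEN, NRT), (IAD, ATL), (JFK, CDG), (NRT, LHR), (NRT, SFO)}
Keep only column(s) src, code: {(ATL, IAD), (CDG, JFK), (LHR, NRT), (NRT, DEN), (SFO, NRT)}

{(ATL, IAD), (CDG, JFK), (LHR, NRT), (NRT, DEN), (SFO, NRT)}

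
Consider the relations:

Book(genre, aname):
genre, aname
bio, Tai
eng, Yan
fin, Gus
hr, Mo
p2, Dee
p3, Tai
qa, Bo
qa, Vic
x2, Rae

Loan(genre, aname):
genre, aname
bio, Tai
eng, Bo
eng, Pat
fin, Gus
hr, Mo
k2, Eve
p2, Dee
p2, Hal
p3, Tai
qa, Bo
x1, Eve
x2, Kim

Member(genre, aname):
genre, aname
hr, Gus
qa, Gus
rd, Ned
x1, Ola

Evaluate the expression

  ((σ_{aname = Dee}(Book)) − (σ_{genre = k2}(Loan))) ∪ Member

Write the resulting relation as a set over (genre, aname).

{(hr, Gus), (p2, Dee), (qa, Gus), (rd, Ned), (x1, Ola)}

Selection aname = Dee: {(p2, Dee)}
Selection genre = k2: {(k2, Eve)}
Taking the difference: {(p2, Dee)}
Taking the union: {(hr, Gus), (p2, Dee), (qa, Gus), (rd, Ned), (x1, Ola)}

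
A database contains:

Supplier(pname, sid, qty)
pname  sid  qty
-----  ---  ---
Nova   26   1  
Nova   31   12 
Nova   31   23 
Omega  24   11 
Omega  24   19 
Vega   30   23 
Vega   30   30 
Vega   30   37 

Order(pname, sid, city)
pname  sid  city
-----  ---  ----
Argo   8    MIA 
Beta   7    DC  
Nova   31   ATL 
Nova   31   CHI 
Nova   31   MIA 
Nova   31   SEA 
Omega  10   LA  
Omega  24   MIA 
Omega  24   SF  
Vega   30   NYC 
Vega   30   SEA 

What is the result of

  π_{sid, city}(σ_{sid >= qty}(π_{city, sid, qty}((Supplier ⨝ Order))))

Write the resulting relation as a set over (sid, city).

Natural join on pname, sid: {(Nova, 31, 12, ATL), (Nova, 31, 12, CHI), (Nova, 31, 12, MIA), (Nova, 31, 12, SEA), (Nova, 31, 23, ATL), (Nova, 31, 23, CHI), (Nova, 31, 23, MIA), (Nova, 31, 23, SEA), (Omega, 24, 11, MIA), (Omega, 24, 11, SF), (Omega, 24, 19, MIA), (Omega, 24, 19, SF), (Vega, 30, 23, NYC), (Vega, 30, 23, SEA), (Vega, 30, 30, NYC), (Vega, 30, 30, SEA), (Vega, 30, 37, NYC), (Vega, 30, 37, SEA)}
π[city, sid, qty]: project onto (city, sid, qty) → {(ATL, 31, 12), (ATL, 31, 23), (CHI, 31, 12), (CHI, 31, 23), (MIA, 24, 11), (MIA, 24, 19), (MIA, 31, 12), (MIA, 31, 23), (NYC, 30, 23), (NYC, 30, 30), (NYC, 30, 37), (SEA, 30, 23), (SEA, 30, 30), (SEA, 30, 37), (SEA, 31, 12), (SEA, 31, 23), (SF, 24, 11), (SF, 24, 19)}
σ[sid >= qty]: keep tuples satisfying sid >= qty → {(ATL, 31, 12), (ATL, 31, 23), (CHI, 31, 12), (CHI, 31, 23), (MIA, 24, 11), (MIA, 24, 19), (MIA, 31, 12), (MIA, 31, 23), (NYC, 30, 23), (NYC, 30, 30), (SEA, 30, 23), (SEA, 30, 30), (SEA, 31, 12), (SEA, 31, 23), (SF, 24, 11), (SF, 24, 19)}
π[sid, city]: project onto (sid, city) (8 duplicate(s) eliminated) → {(24, MIA), (24, SF), (30, NYC), (30, SEA), (31, ATL), (31, CHI), (31, MIA), (31, SEA)}

{(24, MIA), (24, SF), (30, NYC), (30, SEA), (31, ATL), (31, CHI), (31, MIA), (31, SEA)}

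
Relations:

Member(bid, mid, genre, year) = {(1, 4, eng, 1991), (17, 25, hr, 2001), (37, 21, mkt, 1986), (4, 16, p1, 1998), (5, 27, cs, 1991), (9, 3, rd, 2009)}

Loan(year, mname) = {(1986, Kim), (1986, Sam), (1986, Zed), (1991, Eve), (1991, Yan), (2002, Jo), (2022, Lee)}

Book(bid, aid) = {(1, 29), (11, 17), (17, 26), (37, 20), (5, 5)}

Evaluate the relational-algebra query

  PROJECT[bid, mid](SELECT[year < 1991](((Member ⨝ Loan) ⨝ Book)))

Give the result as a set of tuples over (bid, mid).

{(37, 21)}

Natural join on year: {(1, 4, eng, 1991, Eve), (1, 4, eng, 1991, Yan), (37, 21, mkt, 1986, Kim), (37, 21, mkt, 1986, Sam), (37, 21, mkt, 1986, Zed), (5, 27, cs, 1991, Eve), (5, 27, cs, 1991, Yan)}
Natural join on bid: {(1, 4, eng, 1991, Eve, 29), (1, 4, eng, 1991, Yan, 29), (37, 21, mkt, 1986, Kim, 20), (37, 21, mkt, 1986, Sam, 20), (37, 21, mkt, 1986, Zed, 20), (5, 27, cs, 1991, Eve, 5), (5, 27, cs, 1991, Yan, 5)}
Apply σ_{year < 1991}; surviving tuples: {(37, 21, mkt, 1986, Kim, 20), (37, 21, mkt, 1986, Sam, 20), (37, 21, mkt, 1986, Zed, 20)}
Keep only column(s) bid, mid (2 duplicate(s) eliminated): {(37, 21)}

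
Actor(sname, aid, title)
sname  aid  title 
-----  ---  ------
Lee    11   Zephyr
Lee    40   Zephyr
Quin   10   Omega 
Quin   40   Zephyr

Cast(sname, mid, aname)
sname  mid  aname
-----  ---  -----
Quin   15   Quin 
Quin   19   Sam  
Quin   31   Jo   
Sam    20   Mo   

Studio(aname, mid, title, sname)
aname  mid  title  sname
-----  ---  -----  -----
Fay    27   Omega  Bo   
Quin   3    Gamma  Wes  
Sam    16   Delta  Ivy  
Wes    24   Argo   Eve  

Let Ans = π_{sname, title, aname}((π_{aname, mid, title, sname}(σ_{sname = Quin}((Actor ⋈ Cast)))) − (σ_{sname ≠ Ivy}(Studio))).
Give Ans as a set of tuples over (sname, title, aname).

Natural join on sname: {(Quin, 10, Omega, 15, Quin), (Quin, 10, Omega, 19, Sam), (Quin, 10, Omega, 31, Jo), (Quin, 40, Zephyr, 15, Quin), (Quin, 40, Zephyr, 19, Sam), (Quin, 40, Zephyr, 31, Jo)}
Apply σ_{sname = Quin}; surviving tuples: {(Quin, 10, Omega, 15, Quin), (Quin, 10, Omega, 19, Sam), (Quin, 10, Omega, 31, Jo), (Quin, 40, Zephyr, 15, Quin), (Quin, 40, Zephyr, 19, Sam), (Quin, 40, Zephyr, 31, Jo)}
π_{aname, mid, title, sname} gives {(Jo, 31, Omega, Quin), (Jo, 31, Zephyr, Quin), (Quin, 15, Omega, Quin), (Quin, 15, Zephyr, Quin), (Sam, 19, Omega, Quin), (Sam, 19, Zephyr, Quin)}.
Apply σ_{sname ≠ Ivy}; surviving tuples: {(Fay, 27, Omega, Bo), (Quin, 3, Gamma, Wes), (Wes, 24, Argo, Eve)}
Difference: {(Jo, 31, Omega, Quin), (Jo, 31, Zephyr, Quin), (Quin, 15, Omega, Quin), (Quin, 15, Zephyr, Quin), (Sam, 19, Omega, Quin), (Sam, 19, Zephyr, Quin)} with {(Fay, 27, Omega, Bo), (Quin, 3, Gamma, Wes), (Wes, 24, Argo, Eve)} → {(Jo, 31, Omega, Quin), (Jo, 31, Zephyr, Quin), (Quin, 15, Omega, Quin), (Quin, 15, Zephyr, Quin), (Sam, 19, Omega, Quin), (Sam, 19, Zephyr, Quin)}
π_{sname, title, aname} gives {(Quin, Omega, Jo), (Quin, Omega, Quin), (Quin, Omega, Sam), (Quin, Zephyr, Jo), (Quin, Zephyr, Quin), (Quin, Zephyr, Sam)}.

{(Quin, Omega, Jo), (Quin, Omega, Quin), (Quin, Omega, Sam), (Quin, Zephyr, Jo), (Quin, Zephyr, Quin), (Quin, Zephyr, Sam)}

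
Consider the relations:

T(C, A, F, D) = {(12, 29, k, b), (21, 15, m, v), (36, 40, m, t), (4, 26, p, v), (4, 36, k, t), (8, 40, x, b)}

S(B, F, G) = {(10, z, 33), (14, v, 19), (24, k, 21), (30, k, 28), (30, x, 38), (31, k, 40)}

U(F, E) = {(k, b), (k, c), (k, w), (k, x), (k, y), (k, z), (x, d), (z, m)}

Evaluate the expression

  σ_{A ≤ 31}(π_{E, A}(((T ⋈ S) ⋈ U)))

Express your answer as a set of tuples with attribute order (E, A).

Joining T and S on F yields {(12, 29, k, b, 24, 21), (12, 29, k, b, 30, 28), (12, 29, k, b, 31, 40), (4, 36, k, t, 24, 21), (4, 36, k, t, 30, 28), (4, 36, k, t, 31, 40), (8, 40, x, b, 30, 38)}.
Joining (T ⋈ S) and U on F yields {(12, 29, k, b, 24, 21, b), (12, 29, k, b, 24, 21, c), (12, 29, k, b, 24, 21, w), (12, 29, k, b, 24, 21, x), (12, 29, k, b, 24, 21, y), (12, 29, k, b, 24, 21, z), (12, 29, k, b, 30, 28, b), (12, 29, k, b, 30, 28, c), (12, 29, k, b, 30, 28, w), (12, 29, k, b, 30, 28, x), (12, 29, k, b, 30, 28, y), (12, 29, k, b, 30, 28, z), (12, 29, k, b, 31, 40, b), (12, 29, k, b, 31, 40, c), (12, 29, k, b, 31, 40, w), (12, 29, k, b, 31, 40, x), (12, 29, k, b, 31, 40, y), (12, 29, k, b, 31, 40, z), (4, 36, k, t, 24, 21, b), (4, 36, k, t, 24, 21, c), (4, 36, k, t, 24, 21, w), (4, 36, k, t, 24, 21, x), (4, 36, k, t, 24, 21, y), (4, 36, k, t, 24, 21, z), (4, 36, k, t, 30, 28, b), (4, 36, k, t, 30, 28, c), (4, 36, k, t, 30, 28, w), (4, 36, k, t, 30, 28, x), (4, 36, k, t, 30, 28, y), (4, 36, k, t, 30, 28, z), (4, 36, k, t, 31, 40, b), (4, 36, k, t, 31, 40, c), (4, 36, k, t, 31, 40, w), (4, 36, k, t, 31, 40, x), (4, 36, k, t, 31, 40, y), (4, 36, k, t, 31, 40, z), (8, 40, x, b, 30, 38, d)}.
π_{E, A} gives {(b, 29), (b, 36), (c, 29), (c, 36), (d, 40), (w, 29), (w, 36), (x, 29), (x, 36), (y, 29), (y, 36), (z, 29), (z, 36)} (24 duplicate(s) eliminated).
Apply σ_{A ≤ 31}; surviving tuples: {(b, 29), (c, 29), (w, 29), (x, 29), (y, 29), (z, 29)}

{(b, 29), (c, 29), (w, 29), (x, 29), (y, 29), (z, 29)}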